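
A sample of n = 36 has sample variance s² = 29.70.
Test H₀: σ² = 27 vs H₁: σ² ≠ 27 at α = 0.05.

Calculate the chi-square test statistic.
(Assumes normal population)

df = n - 1 = 35
χ² = (n-1)s²/σ₀² = 35×29.70/27 = 38.5000
Critical values: χ²_{0.975,35} = 20.569, χ²_{0.025,35} = 53.203
Rejection region: χ² < 20.569 or χ² > 53.203
Decision: fail to reject H₀

Answer: χ² = 38.5000, fail to reject H₀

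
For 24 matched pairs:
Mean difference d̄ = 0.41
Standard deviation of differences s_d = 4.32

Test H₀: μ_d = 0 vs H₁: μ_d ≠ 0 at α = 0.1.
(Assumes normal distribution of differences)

Answer: t = 0.4650, fail to reject H₀

Derivation:
df = n - 1 = 23
SE = s_d/√n = 4.32/√24 = 0.8818
t = d̄/SE = 0.41/0.8818 = 0.4650
Critical value: t_{0.05,23} = ±1.714
p-value ≈ 0.6463
Decision: fail to reject H₀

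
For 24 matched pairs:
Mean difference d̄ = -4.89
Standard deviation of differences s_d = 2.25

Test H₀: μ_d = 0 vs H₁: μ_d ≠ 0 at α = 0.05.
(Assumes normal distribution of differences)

df = n - 1 = 23
SE = s_d/√n = 2.25/√24 = 0.4593
t = d̄/SE = -4.89/0.4593 = -10.6466
Critical value: t_{0.025,23} = ±2.069
p-value < 0.0001
Decision: reject H₀

Answer: t = -10.6466, reject H₀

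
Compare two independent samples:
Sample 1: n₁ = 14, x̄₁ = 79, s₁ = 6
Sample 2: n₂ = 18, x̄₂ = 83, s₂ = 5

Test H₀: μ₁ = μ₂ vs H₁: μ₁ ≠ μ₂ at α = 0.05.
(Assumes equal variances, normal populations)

Pooled variance: s²_p = [13×6² + 17×5²]/(30) = 29.7667
s_p = 5.4559
SE = s_p×√(1/n₁ + 1/n₂) = 5.4559×√(1/14 + 1/18) = 1.9442
t = (x̄₁ - x̄₂)/SE = (79 - 83)/1.9442 = -2.0574
df = 30, t-critical = ±2.042
Decision: reject H₀

Answer: t = -2.0574, reject H₀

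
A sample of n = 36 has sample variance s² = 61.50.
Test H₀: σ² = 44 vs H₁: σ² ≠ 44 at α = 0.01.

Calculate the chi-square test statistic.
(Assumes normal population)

df = n - 1 = 35
χ² = (n-1)s²/σ₀² = 35×61.50/44 = 48.9205
Critical values: χ²_{0.995,35} = 17.192, χ²_{0.005,35} = 60.275
Rejection region: χ² < 17.192 or χ² > 60.275
Decision: fail to reject H₀

Answer: χ² = 48.9205, fail to reject H₀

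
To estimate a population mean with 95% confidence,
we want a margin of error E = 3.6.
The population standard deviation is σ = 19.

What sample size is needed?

Answer: n = 108

Derivation:
z_0.025 = 1.960
n = (z×σ/E)² = (1.960×19/3.6)²
n = 107.0075
Round up: n = 108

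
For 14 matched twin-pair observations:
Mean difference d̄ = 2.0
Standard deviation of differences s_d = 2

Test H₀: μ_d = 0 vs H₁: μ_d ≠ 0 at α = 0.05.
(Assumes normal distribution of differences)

df = n - 1 = 13
SE = s_d/√n = 2/√14 = 0.5345
t = d̄/SE = 2.0/0.5345 = 3.7418
Critical value: t_{0.025,13} = ±2.160
p-value ≈ 0.0025
Decision: reject H₀

Answer: t = 3.7418, reject H₀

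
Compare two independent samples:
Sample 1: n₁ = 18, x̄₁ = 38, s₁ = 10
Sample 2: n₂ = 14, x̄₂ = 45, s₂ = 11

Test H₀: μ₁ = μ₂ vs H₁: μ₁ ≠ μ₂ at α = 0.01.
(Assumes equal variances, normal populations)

Pooled variance: s²_p = [17×10² + 13×11²]/(30) = 109.1000
s_p = 10.4451
SE = s_p×√(1/n₁ + 1/n₂) = 10.4451×√(1/18 + 1/14) = 3.7221
t = (x̄₁ - x̄₂)/SE = (38 - 45)/3.7221 = -1.8807
df = 30, t-critical = ±2.750
Decision: fail to reject H₀

Answer: t = -1.8807, fail to reject H₀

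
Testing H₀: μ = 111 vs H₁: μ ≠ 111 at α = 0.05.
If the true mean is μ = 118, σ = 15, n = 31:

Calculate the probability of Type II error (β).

SE = σ/√n = 15/√31 = 2.6941
Critical values: μ₀ ± z_0.025×SE = 111 ± 1.960×2.6941
Acceptance region: (105.7196, 116.2804)
Under H₁ (μ = 118): z_high = (116.2804 - 118)/2.6941 = -0.6383, z_low = (105.7196 - 118)/2.6941 = -4.5583
β = P(not reject | H₁) = Φ(-0.6383) - Φ(-4.5583) ≈ 0.2616

Answer: β ≈ 0.2616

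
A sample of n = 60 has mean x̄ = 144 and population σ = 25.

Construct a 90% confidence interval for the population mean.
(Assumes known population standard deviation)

Confidence level: 90%, α = 0.1
z_0.05 = 1.645
SE = σ/√n = 25/√60 = 3.2275
Margin of error = 1.645 × 3.2275 = 5.3092
CI: x̄ ± margin = 144 ± 5.3092
CI: (138.6908, 149.3092)

Answer: (138.6908, 149.3092)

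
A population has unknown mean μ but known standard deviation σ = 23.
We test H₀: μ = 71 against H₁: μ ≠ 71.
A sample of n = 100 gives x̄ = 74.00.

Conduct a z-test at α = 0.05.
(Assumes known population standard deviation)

Answer: z = 1.3043, fail to reject H₀

Derivation:
Standard error: SE = σ/√n = 23/√100 = 2.3000
z-statistic: z = (x̄ - μ₀)/SE = (74.00 - 71)/2.3000 = 1.3043
Critical value: ±1.960
p-value = 0.1921
Decision: fail to reject H₀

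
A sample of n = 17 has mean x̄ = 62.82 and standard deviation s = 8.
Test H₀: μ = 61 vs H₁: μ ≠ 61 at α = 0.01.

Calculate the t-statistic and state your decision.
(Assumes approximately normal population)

df = n - 1 = 16
SE = s/√n = 8/√17 = 1.9403
t = (x̄ - μ₀)/SE = (62.82 - 61)/1.9403 = 0.9380
Critical value: t_{0.005,16} = ±2.921
p-value ≈ 0.3622
Decision: fail to reject H₀

Answer: t = 0.9380, fail to reject H₀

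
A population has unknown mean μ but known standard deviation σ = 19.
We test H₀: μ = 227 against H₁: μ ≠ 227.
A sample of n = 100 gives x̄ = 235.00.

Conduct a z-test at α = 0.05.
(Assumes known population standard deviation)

Standard error: SE = σ/√n = 19/√100 = 1.9000
z-statistic: z = (x̄ - μ₀)/SE = (235.00 - 227)/1.9000 = 4.2105
Critical value: ±1.960
p-value < 0.0001
Decision: reject H₀

Answer: z = 4.2105, reject H₀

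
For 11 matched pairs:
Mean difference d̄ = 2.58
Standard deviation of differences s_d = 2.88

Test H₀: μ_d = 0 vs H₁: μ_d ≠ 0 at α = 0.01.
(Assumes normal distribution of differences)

Answer: t = 2.9710, fail to reject H₀

Derivation:
df = n - 1 = 10
SE = s_d/√n = 2.88/√11 = 0.8684
t = d̄/SE = 2.58/0.8684 = 2.9710
Critical value: t_{0.005,10} = ±3.169
p-value ≈ 0.0140
Decision: fail to reject H₀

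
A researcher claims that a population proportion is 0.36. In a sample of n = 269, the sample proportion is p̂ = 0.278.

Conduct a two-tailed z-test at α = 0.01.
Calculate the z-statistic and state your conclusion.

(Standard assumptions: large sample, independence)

Answer: z = -2.8019, reject H₀

Derivation:
H₀: p = 0.36, H₁: p ≠ 0.36
Standard error: SE = √(p₀(1-p₀)/n) = √(0.36×0.64/269) = 0.029266
z-statistic: z = (p̂ - p₀)/SE = (0.278 - 0.36)/0.029266 = -2.8019
Critical value: z_0.005 = ±2.576
p-value = 0.0051
Decision: reject H₀ at α = 0.01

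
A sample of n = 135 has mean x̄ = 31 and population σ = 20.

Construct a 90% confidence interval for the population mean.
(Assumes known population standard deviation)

Confidence level: 90%, α = 0.1
z_0.05 = 1.645
SE = σ/√n = 20/√135 = 1.7213
Margin of error = 1.645 × 1.7213 = 2.8315
CI: x̄ ± margin = 31 ± 2.8315
CI: (28.1685, 33.8315)

Answer: (28.1685, 33.8315)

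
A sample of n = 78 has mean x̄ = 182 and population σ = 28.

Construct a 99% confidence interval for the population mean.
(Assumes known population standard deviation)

Confidence level: 99%, α = 0.01
z_0.005 = 2.576
SE = σ/√n = 28/√78 = 3.1704
Margin of error = 2.576 × 3.1704 = 8.1670
CI: x̄ ± margin = 182 ± 8.1670
CI: (173.8330, 190.1670)

Answer: (173.8330, 190.1670)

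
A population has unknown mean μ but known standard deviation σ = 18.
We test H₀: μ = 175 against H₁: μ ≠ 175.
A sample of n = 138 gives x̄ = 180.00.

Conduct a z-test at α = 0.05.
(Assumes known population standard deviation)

Answer: z = 3.2631, reject H₀

Derivation:
Standard error: SE = σ/√n = 18/√138 = 1.5323
z-statistic: z = (x̄ - μ₀)/SE = (180.00 - 175)/1.5323 = 3.2631
Critical value: ±1.960
p-value = 0.0011
Decision: reject H₀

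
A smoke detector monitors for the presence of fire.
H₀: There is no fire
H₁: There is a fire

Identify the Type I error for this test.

Answer: The alarm sounds when there is no fire (false alarm)

Derivation:
Type I error: rejecting H₀ when it is actually true (false positive).
Type II error: failing to reject H₀ when H₁ is actually true (false negative).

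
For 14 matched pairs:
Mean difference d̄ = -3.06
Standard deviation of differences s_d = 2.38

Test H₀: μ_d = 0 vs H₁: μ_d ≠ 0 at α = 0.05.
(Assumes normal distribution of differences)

Answer: t = -4.8106, reject H₀

Derivation:
df = n - 1 = 13
SE = s_d/√n = 2.38/√14 = 0.6361
t = d̄/SE = -3.06/0.6361 = -4.8106
Critical value: t_{0.025,13} = ±2.160
p-value ≈ 0.0003
Decision: reject H₀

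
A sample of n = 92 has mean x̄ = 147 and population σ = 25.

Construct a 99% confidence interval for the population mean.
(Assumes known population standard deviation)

Confidence level: 99%, α = 0.01
z_0.005 = 2.576
SE = σ/√n = 25/√92 = 2.6064
Margin of error = 2.576 × 2.6064 = 6.7141
CI: x̄ ± margin = 147 ± 6.7141
CI: (140.2859, 153.7141)

Answer: (140.2859, 153.7141)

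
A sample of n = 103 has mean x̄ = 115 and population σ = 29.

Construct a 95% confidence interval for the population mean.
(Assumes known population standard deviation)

Confidence level: 95%, α = 0.05
z_0.025 = 1.960
SE = σ/√n = 29/√103 = 2.8575
Margin of error = 1.960 × 2.8575 = 5.6007
CI: x̄ ± margin = 115 ± 5.6007
CI: (109.3993, 120.6007)

Answer: (109.3993, 120.6007)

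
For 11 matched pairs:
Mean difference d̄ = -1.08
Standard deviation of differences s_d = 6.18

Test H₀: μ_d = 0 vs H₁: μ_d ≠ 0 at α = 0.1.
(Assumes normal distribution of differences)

df = n - 1 = 10
SE = s_d/√n = 6.18/√11 = 1.8633
t = d̄/SE = -1.08/1.8633 = -0.5796
Critical value: t_{0.05,10} = ±1.812
p-value ≈ 0.5750
Decision: fail to reject H₀

Answer: t = -0.5796, fail to reject H₀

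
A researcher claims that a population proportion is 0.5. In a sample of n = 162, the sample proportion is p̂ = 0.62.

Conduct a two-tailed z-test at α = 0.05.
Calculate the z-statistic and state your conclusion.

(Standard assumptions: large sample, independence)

H₀: p = 0.5, H₁: p ≠ 0.5
Standard error: SE = √(p₀(1-p₀)/n) = √(0.5×0.5/162) = 0.039284
z-statistic: z = (p̂ - p₀)/SE = (0.62 - 0.5)/0.039284 = 3.0547
Critical value: z_0.025 = ±1.960
p-value = 0.0023
Decision: reject H₀ at α = 0.05

Answer: z = 3.0547, reject H₀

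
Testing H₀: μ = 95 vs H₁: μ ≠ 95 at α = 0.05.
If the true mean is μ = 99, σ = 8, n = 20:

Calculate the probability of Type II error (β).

SE = σ/√n = 8/√20 = 1.7889
Critical values: μ₀ ± z_0.025×SE = 95 ± 1.960×1.7889
Acceptance region: (91.4938, 98.5062)
Under H₁ (μ = 99): z_high = (98.5062 - 99)/1.7889 = -0.2760, z_low = (91.4938 - 99)/1.7889 = -4.1960
β = P(not reject | H₁) = Φ(-0.2760) - Φ(-4.1960) ≈ 0.3913

Answer: β ≈ 0.3913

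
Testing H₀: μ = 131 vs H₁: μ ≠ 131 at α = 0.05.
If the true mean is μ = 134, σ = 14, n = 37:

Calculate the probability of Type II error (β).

SE = σ/√n = 14/√37 = 2.3016
Critical values: μ₀ ± z_0.025×SE = 131 ± 1.960×2.3016
Acceptance region: (126.4889, 135.5111)
Under H₁ (μ = 134): z_high = (135.5111 - 134)/2.3016 = 0.6565, z_low = (126.4889 - 134)/2.3016 = -3.2634
β = P(not reject | H₁) = Φ(0.6565) - Φ(-3.2634) ≈ 0.7437

Answer: β ≈ 0.7437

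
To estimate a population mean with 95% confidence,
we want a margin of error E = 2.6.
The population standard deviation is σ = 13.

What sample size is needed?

z_0.025 = 1.960
n = (z×σ/E)² = (1.960×13/2.6)²
n = 96.0400
Round up: n = 97

Answer: n = 97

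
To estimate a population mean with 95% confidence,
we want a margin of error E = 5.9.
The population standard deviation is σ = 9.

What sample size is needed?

Answer: n = 9

Derivation:
z_0.025 = 1.960
n = (z×σ/E)² = (1.960×9/5.9)²
n = 8.9391
Round up: n = 9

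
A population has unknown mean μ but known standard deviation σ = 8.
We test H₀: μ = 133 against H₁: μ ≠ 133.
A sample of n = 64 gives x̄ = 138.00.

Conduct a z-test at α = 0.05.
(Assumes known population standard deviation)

Standard error: SE = σ/√n = 8/√64 = 1.0000
z-statistic: z = (x̄ - μ₀)/SE = (138.00 - 133)/1.0000 = 5.0000
Critical value: ±1.960
p-value < 0.0001
Decision: reject H₀

Answer: z = 5.0000, reject H₀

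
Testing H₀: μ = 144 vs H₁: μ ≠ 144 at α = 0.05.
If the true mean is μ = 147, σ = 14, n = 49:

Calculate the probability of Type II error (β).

Answer: β ≈ 0.6770

Derivation:
SE = σ/√n = 14/√49 = 2.0000
Critical values: μ₀ ± z_0.025×SE = 144 ± 1.960×2.0000
Acceptance region: (140.0800, 147.9200)
Under H₁ (μ = 147): z_high = (147.9200 - 147)/2.0000 = 0.4600, z_low = (140.0800 - 147)/2.0000 = -3.4600
β = P(not reject | H₁) = Φ(0.4600) - Φ(-3.4600) ≈ 0.6770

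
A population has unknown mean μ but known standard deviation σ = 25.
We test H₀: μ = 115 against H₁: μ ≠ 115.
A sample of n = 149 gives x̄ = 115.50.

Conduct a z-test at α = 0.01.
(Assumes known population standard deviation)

Standard error: SE = σ/√n = 25/√149 = 2.0481
z-statistic: z = (x̄ - μ₀)/SE = (115.50 - 115)/2.0481 = 0.2441
Critical value: ±2.576
p-value = 0.8072
Decision: fail to reject H₀

Answer: z = 0.2441, fail to reject H₀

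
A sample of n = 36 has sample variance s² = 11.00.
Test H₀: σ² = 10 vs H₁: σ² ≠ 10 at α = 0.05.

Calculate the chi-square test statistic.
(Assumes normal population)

df = n - 1 = 35
χ² = (n-1)s²/σ₀² = 35×11.00/10 = 38.5000
Critical values: χ²_{0.975,35} = 20.569, χ²_{0.025,35} = 53.203
Rejection region: χ² < 20.569 or χ² > 53.203
Decision: fail to reject H₀

Answer: χ² = 38.5000, fail to reject H₀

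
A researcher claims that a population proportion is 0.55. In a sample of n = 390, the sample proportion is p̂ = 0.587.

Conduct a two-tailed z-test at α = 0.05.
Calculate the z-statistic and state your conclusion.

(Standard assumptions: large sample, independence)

Answer: z = 1.4687, fail to reject H₀

Derivation:
H₀: p = 0.55, H₁: p ≠ 0.55
Standard error: SE = √(p₀(1-p₀)/n) = √(0.55×0.45/390) = 0.025192
z-statistic: z = (p̂ - p₀)/SE = (0.587 - 0.55)/0.025192 = 1.4687
Critical value: z_0.025 = ±1.960
p-value = 0.1419
Decision: fail to reject H₀ at α = 0.05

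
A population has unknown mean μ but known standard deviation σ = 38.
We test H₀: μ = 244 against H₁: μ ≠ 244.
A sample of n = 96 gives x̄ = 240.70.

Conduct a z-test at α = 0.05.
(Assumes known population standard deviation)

Standard error: SE = σ/√n = 38/√96 = 3.8784
z-statistic: z = (x̄ - μ₀)/SE = (240.70 - 244)/3.8784 = -0.8509
Critical value: ±1.960
p-value = 0.3948
Decision: fail to reject H₀

Answer: z = -0.8509, fail to reject H₀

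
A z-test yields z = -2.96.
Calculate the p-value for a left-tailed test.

For z = -2.96:
p = P(Z < -2.96) = Φ(-2.96) = 0.0015

Answer: p-value ≈ 0.0015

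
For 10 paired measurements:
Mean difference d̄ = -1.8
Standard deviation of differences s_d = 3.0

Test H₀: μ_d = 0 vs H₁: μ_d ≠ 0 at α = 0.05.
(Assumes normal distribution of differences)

Answer: t = -1.8973, fail to reject H₀

Derivation:
df = n - 1 = 9
SE = s_d/√n = 3.0/√10 = 0.9487
t = d̄/SE = -1.8/0.9487 = -1.8973
Critical value: t_{0.025,9} = ±2.262
p-value ≈ 0.0903
Decision: fail to reject H₀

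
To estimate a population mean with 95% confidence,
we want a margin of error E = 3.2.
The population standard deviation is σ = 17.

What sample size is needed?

z_0.025 = 1.960
n = (z×σ/E)² = (1.960×17/3.2)²
n = 108.4202
Round up: n = 109

Answer: n = 109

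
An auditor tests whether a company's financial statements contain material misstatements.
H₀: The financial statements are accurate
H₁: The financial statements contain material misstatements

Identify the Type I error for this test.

Answer: Concluding the statements are misstated when they are actually accurate

Derivation:
Type I error: rejecting H₀ when it is actually true (false positive).
Type II error: failing to reject H₀ when H₁ is actually true (false negative).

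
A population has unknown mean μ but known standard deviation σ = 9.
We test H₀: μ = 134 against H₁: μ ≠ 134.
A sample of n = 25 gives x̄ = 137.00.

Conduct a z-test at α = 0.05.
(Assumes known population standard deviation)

Standard error: SE = σ/√n = 9/√25 = 1.8000
z-statistic: z = (x̄ - μ₀)/SE = (137.00 - 134)/1.8000 = 1.6667
Critical value: ±1.960
p-value = 0.0956
Decision: fail to reject H₀

Answer: z = 1.6667, fail to reject H₀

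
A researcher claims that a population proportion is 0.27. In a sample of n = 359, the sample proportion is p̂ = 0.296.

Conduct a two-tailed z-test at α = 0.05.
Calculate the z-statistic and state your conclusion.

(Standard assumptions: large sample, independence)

H₀: p = 0.27, H₁: p ≠ 0.27
Standard error: SE = √(p₀(1-p₀)/n) = √(0.27×0.73/359) = 0.023431
z-statistic: z = (p̂ - p₀)/SE = (0.296 - 0.27)/0.023431 = 1.1096
Critical value: z_0.025 = ±1.960
p-value = 0.2672
Decision: fail to reject H₀ at α = 0.05

Answer: z = 1.1096, fail to reject H₀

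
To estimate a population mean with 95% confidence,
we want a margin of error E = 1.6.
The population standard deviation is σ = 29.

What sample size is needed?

z_0.025 = 1.960
n = (z×σ/E)² = (1.960×29/1.6)²
n = 1262.0256
Round up: n = 1263

Answer: n = 1263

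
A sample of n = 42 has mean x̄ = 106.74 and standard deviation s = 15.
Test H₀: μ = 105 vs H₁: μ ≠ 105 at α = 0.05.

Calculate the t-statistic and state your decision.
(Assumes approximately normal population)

df = n - 1 = 41
SE = s/√n = 15/√42 = 2.3146
t = (x̄ - μ₀)/SE = (106.74 - 105)/2.3146 = 0.7517
Critical value: t_{0.025,41} = ±2.020
p-value ≈ 0.4565
Decision: fail to reject H₀

Answer: t = 0.7517, fail to reject H₀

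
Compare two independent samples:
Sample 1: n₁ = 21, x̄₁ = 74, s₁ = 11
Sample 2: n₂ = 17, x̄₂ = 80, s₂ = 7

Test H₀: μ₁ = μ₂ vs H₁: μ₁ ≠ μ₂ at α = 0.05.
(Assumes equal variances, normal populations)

Pooled variance: s²_p = [20×11² + 16×7²]/(36) = 89.0000
s_p = 9.4340
SE = s_p×√(1/n₁ + 1/n₂) = 9.4340×√(1/21 + 1/17) = 3.0779
t = (x̄₁ - x̄₂)/SE = (74 - 80)/3.0779 = -1.9494
df = 36, t-critical = ±2.028
Decision: fail to reject H₀

Answer: t = -1.9494, fail to reject H₀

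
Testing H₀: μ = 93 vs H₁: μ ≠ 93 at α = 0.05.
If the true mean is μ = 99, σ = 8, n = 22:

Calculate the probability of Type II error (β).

SE = σ/√n = 8/√22 = 1.7056
Critical values: μ₀ ± z_0.025×SE = 93 ± 1.960×1.7056
Acceptance region: (89.6570, 96.3430)
Under H₁ (μ = 99): z_high = (96.3430 - 99)/1.7056 = -1.5578, z_low = (89.6570 - 99)/1.7056 = -5.4778
β = P(not reject | H₁) = Φ(-1.5578) - Φ(-5.4778) ≈ 0.0596

Answer: β ≈ 0.0596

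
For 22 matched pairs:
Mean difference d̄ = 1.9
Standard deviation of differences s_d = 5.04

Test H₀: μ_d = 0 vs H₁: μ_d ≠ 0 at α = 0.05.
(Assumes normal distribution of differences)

df = n - 1 = 21
SE = s_d/√n = 5.04/√22 = 1.0745
t = d̄/SE = 1.9/1.0745 = 1.7683
Critical value: t_{0.025,21} = ±2.080
p-value ≈ 0.0915
Decision: fail to reject H₀

Answer: t = 1.7683, fail to reject H₀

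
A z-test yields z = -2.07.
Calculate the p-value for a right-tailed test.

Answer: p-value ≈ 0.9808

Derivation:
For z = -2.07:
p = P(Z > -2.07) = 1 - Φ(-2.07) = 0.9808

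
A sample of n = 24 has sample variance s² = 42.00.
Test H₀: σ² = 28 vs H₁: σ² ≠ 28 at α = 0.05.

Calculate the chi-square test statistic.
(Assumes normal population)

df = n - 1 = 23
χ² = (n-1)s²/σ₀² = 23×42.00/28 = 34.5000
Critical values: χ²_{0.975,23} = 11.689, χ²_{0.025,23} = 38.076
Rejection region: χ² < 11.689 or χ² > 38.076
Decision: fail to reject H₀

Answer: χ² = 34.5000, fail to reject H₀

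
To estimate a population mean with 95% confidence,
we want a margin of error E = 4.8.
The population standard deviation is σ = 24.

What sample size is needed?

Answer: n = 97

Derivation:
z_0.025 = 1.960
n = (z×σ/E)² = (1.960×24/4.8)²
n = 96.0400
Round up: n = 97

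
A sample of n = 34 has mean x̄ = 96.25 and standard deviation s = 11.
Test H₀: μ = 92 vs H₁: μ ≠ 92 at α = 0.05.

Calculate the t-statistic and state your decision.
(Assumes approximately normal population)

df = n - 1 = 33
SE = s/√n = 11/√34 = 1.8865
t = (x̄ - μ₀)/SE = (96.25 - 92)/1.8865 = 2.2528
Critical value: t_{0.025,33} = ±2.035
p-value ≈ 0.0310
Decision: reject H₀

Answer: t = 2.2528, reject H₀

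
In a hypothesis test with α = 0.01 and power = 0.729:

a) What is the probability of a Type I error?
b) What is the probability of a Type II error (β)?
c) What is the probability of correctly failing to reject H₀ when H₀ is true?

Answer: a) 0.01, b) 0.271, c) 0.99

Derivation:
a) Type I error probability = α = 0.01
b) Power = P(reject H₀ | H₁ true) = 1 - β = 0.729, so Type II error probability = β = 1 - Power = 0.271
c) P(fail to reject H₀ | H₀ true) = 1 - α = 0.99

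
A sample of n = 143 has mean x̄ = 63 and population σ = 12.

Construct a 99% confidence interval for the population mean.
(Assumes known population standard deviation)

Answer: (60.4150, 65.5850)

Derivation:
Confidence level: 99%, α = 0.01
z_0.005 = 2.576
SE = σ/√n = 12/√143 = 1.0035
Margin of error = 2.576 × 1.0035 = 2.5850
CI: x̄ ± margin = 63 ± 2.5850
CI: (60.4150, 65.5850)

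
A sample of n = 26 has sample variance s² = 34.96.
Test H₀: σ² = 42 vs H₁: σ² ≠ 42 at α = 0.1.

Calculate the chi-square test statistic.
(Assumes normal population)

df = n - 1 = 25
χ² = (n-1)s²/σ₀² = 25×34.96/42 = 20.8095
Critical values: χ²_{0.95,25} = 14.611, χ²_{0.05,25} = 37.652
Rejection region: χ² < 14.611 or χ² > 37.652
Decision: fail to reject H₀

Answer: χ² = 20.8095, fail to reject H₀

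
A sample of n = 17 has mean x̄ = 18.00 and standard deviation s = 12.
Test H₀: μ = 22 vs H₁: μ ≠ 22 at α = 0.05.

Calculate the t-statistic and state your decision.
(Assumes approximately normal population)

Answer: t = -1.3744, fail to reject H₀

Derivation:
df = n - 1 = 16
SE = s/√n = 12/√17 = 2.9104
t = (x̄ - μ₀)/SE = (18.00 - 22)/2.9104 = -1.3744
Critical value: t_{0.025,16} = ±2.120
p-value ≈ 0.1883
Decision: fail to reject H₀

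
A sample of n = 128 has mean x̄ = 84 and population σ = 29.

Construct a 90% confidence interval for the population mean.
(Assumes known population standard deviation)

Confidence level: 90%, α = 0.1
z_0.05 = 1.645
SE = σ/√n = 29/√128 = 2.5633
Margin of error = 1.645 × 2.5633 = 4.2166
CI: x̄ ± margin = 84 ± 4.2166
CI: (79.7834, 88.2166)

Answer: (79.7834, 88.2166)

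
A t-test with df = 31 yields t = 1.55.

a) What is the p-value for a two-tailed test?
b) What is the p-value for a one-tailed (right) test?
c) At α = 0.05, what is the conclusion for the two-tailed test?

Answer: a) 0.1313, b) 0.0656, c) fail to reject H₀

Derivation:
Using t-distribution with df = 31:
a) Two-tailed: p = 2×P(T > 1.55) = 0.1313
b) One-tailed: p = P(T > 1.55) = 0.0656
c) 0.1313 ≥ 0.05, fail to reject H₀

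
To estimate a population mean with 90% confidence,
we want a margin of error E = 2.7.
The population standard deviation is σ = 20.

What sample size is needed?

z_0.05 = 1.645
n = (z×σ/E)² = (1.645×20/2.7)²
n = 148.4787
Round up: n = 149

Answer: n = 149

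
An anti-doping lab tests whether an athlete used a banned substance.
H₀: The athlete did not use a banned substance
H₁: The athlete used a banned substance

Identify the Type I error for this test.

A Type I error (probability α) occurs when we reject a true H₀.
A Type II error (probability β) occurs when we fail to reject a false H₀.

Answer: Falsely accusing a clean athlete of doping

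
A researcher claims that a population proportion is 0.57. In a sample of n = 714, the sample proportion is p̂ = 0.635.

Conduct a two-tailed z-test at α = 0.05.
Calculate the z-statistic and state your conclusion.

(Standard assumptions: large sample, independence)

H₀: p = 0.57, H₁: p ≠ 0.57
Standard error: SE = √(p₀(1-p₀)/n) = √(0.57×0.43/714) = 0.018528
z-statistic: z = (p̂ - p₀)/SE = (0.635 - 0.57)/0.018528 = 3.5082
Critical value: z_0.025 = ±1.960
p-value = 0.0005
Decision: reject H₀ at α = 0.05

Answer: z = 3.5082, reject H₀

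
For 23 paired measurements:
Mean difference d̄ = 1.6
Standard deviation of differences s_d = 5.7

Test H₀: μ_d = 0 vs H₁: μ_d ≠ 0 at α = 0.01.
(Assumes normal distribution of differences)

df = n - 1 = 22
SE = s_d/√n = 5.7/√23 = 1.1885
t = d̄/SE = 1.6/1.1885 = 1.3462
Critical value: t_{0.005,22} = ±2.819
p-value ≈ 0.1919
Decision: fail to reject H₀

Answer: t = 1.3462, fail to reject H₀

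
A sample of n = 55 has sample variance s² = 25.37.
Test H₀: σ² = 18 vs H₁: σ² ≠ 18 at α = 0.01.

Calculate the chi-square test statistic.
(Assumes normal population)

df = n - 1 = 54
χ² = (n-1)s²/σ₀² = 54×25.37/18 = 76.1100
Critical values: χ²_{0.995,54} = 30.981, χ²_{0.005,54} = 84.502
Rejection region: χ² < 30.981 or χ² > 84.502
Decision: fail to reject H₀

Answer: χ² = 76.1100, fail to reject H₀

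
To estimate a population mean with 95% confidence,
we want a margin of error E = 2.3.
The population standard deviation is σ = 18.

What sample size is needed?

z_0.025 = 1.960
n = (z×σ/E)² = (1.960×18/2.3)²
n = 235.2889
Round up: n = 236

Answer: n = 236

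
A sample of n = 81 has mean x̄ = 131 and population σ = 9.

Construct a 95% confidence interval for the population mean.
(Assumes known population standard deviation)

Confidence level: 95%, α = 0.05
z_0.025 = 1.960
SE = σ/√n = 9/√81 = 1.0000
Margin of error = 1.960 × 1.0000 = 1.9600
CI: x̄ ± margin = 131 ± 1.9600
CI: (129.0400, 132.9600)

Answer: (129.0400, 132.9600)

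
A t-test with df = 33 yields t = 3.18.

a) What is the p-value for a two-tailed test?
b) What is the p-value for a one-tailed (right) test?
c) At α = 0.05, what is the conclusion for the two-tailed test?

Using t-distribution with df = 33:
a) Two-tailed: p = 2×P(T > 3.18) = 0.0032
b) One-tailed: p = P(T > 3.18) = 0.0016
c) 0.0032 < 0.05, reject H₀

Answer: a) 0.0032, b) 0.0016, c) reject H₀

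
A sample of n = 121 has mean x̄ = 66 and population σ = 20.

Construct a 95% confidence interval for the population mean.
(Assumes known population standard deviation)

Confidence level: 95%, α = 0.05
z_0.025 = 1.960
SE = σ/√n = 20/√121 = 1.8182
Margin of error = 1.960 × 1.8182 = 3.5637
CI: x̄ ± margin = 66 ± 3.5637
CI: (62.4363, 69.5637)

Answer: (62.4363, 69.5637)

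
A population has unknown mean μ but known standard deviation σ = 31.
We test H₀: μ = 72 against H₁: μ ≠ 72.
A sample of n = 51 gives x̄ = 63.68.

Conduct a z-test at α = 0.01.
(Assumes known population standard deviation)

Answer: z = -1.9167, fail to reject H₀

Derivation:
Standard error: SE = σ/√n = 31/√51 = 4.3409
z-statistic: z = (x̄ - μ₀)/SE = (63.68 - 72)/4.3409 = -1.9167
Critical value: ±2.576
p-value = 0.0553
Decision: fail to reject H₀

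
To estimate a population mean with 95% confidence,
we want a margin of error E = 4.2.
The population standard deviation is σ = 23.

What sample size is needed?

z_0.025 = 1.960
n = (z×σ/E)² = (1.960×23/4.2)²
n = 115.2044
Round up: n = 116

Answer: n = 116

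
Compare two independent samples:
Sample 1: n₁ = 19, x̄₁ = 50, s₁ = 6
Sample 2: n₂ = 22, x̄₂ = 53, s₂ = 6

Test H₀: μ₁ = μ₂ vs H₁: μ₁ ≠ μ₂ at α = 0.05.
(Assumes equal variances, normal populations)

Pooled variance: s²_p = [18×6² + 21×6²]/(39) = 36.0000
s_p = 6.0000
SE = s_p×√(1/n₁ + 1/n₂) = 6.0000×√(1/19 + 1/22) = 1.8791
t = (x̄₁ - x̄₂)/SE = (50 - 53)/1.8791 = -1.5965
df = 39, t-critical = ±2.023
Decision: fail to reject H₀

Answer: t = -1.5965, fail to reject H₀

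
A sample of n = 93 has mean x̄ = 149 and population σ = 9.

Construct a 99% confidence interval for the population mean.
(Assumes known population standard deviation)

Answer: (146.5958, 151.4042)

Derivation:
Confidence level: 99%, α = 0.01
z_0.005 = 2.576
SE = σ/√n = 9/√93 = 0.9333
Margin of error = 2.576 × 0.9333 = 2.4042
CI: x̄ ± margin = 149 ± 2.4042
CI: (146.5958, 151.4042)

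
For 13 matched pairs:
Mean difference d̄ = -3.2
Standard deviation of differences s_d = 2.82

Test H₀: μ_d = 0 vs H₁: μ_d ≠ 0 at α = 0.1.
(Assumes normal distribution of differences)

Answer: t = -4.0915, reject H₀

Derivation:
df = n - 1 = 12
SE = s_d/√n = 2.82/√13 = 0.7821
t = d̄/SE = -3.2/0.7821 = -4.0915
Critical value: t_{0.05,12} = ±1.782
p-value ≈ 0.0015
Decision: reject H₀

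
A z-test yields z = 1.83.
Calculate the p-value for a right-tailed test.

Answer: p-value ≈ 0.0336

Derivation:
For z = 1.83:
p = P(Z > 1.83) = 1 - Φ(1.83) = 0.0336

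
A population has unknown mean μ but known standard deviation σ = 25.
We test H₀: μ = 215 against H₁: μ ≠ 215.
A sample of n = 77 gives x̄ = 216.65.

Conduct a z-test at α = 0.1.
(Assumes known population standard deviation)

Answer: z = 0.5792, fail to reject H₀

Derivation:
Standard error: SE = σ/√n = 25/√77 = 2.8490
z-statistic: z = (x̄ - μ₀)/SE = (216.65 - 215)/2.8490 = 0.5792
Critical value: ±1.645
p-value = 0.5625
Decision: fail to reject H₀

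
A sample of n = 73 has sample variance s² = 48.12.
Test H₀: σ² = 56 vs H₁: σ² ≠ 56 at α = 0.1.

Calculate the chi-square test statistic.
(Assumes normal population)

Answer: χ² = 61.8686, fail to reject H₀

Derivation:
df = n - 1 = 72
χ² = (n-1)s²/σ₀² = 72×48.12/56 = 61.8686
Critical values: χ²_{0.95,72} = 53.462, χ²_{0.05,72} = 92.808
Rejection region: χ² < 53.462 or χ² > 92.808
Decision: fail to reject H₀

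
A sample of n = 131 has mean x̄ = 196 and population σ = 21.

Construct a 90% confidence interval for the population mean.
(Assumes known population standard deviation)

Answer: (192.9818, 199.0182)

Derivation:
Confidence level: 90%, α = 0.1
z_0.05 = 1.645
SE = σ/√n = 21/√131 = 1.8348
Margin of error = 1.645 × 1.8348 = 3.0182
CI: x̄ ± margin = 196 ± 3.0182
CI: (192.9818, 199.0182)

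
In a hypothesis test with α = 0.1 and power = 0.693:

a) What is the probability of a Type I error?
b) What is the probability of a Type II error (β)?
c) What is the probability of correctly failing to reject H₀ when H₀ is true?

a) Type I error probability = α = 0.1
b) Power = P(reject H₀ | H₁ true) = 1 - β = 0.693, so Type II error probability = β = 1 - Power = 0.307
c) P(fail to reject H₀ | H₀ true) = 1 - α = 0.9

Answer: a) 0.1, b) 0.307, c) 0.9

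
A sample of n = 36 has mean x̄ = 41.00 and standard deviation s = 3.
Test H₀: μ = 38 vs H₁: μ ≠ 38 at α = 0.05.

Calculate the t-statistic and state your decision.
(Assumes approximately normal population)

df = n - 1 = 35
SE = s/√n = 3/√36 = 0.5000
t = (x̄ - μ₀)/SE = (41.00 - 38)/0.5000 = 6.0000
Critical value: t_{0.025,35} = ±2.030
p-value < 0.0001
Decision: reject H₀

Answer: t = 6.0000, reject H₀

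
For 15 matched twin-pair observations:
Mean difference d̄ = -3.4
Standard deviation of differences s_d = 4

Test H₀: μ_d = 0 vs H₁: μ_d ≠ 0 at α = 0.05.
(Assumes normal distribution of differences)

df = n - 1 = 14
SE = s_d/√n = 4/√15 = 1.0328
t = d̄/SE = -3.4/1.0328 = -3.2920
Critical value: t_{0.025,14} = ±2.145
p-value ≈ 0.0053
Decision: reject H₀

Answer: t = -3.2920, reject H₀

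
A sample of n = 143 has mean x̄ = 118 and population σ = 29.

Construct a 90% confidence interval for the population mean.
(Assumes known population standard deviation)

Answer: (114.0107, 121.9893)

Derivation:
Confidence level: 90%, α = 0.1
z_0.05 = 1.645
SE = σ/√n = 29/√143 = 2.4251
Margin of error = 1.645 × 2.4251 = 3.9893
CI: x̄ ± margin = 118 ± 3.9893
CI: (114.0107, 121.9893)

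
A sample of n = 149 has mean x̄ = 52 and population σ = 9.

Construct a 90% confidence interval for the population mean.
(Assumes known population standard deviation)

Confidence level: 90%, α = 0.1
z_0.05 = 1.645
SE = σ/√n = 9/√149 = 0.7373
Margin of error = 1.645 × 0.7373 = 1.2129
CI: x̄ ± margin = 52 ± 1.2129
CI: (50.7871, 53.2129)

Answer: (50.7871, 53.2129)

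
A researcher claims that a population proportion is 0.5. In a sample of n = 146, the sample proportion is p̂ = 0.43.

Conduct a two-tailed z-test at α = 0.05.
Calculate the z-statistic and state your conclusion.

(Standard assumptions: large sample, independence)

H₀: p = 0.5, H₁: p ≠ 0.5
Standard error: SE = √(p₀(1-p₀)/n) = √(0.5×0.5/146) = 0.041380
z-statistic: z = (p̂ - p₀)/SE = (0.43 - 0.5)/0.041380 = -1.6916
Critical value: z_0.025 = ±1.960
p-value = 0.0907
Decision: fail to reject H₀ at α = 0.05

Answer: z = -1.6916, fail to reject H₀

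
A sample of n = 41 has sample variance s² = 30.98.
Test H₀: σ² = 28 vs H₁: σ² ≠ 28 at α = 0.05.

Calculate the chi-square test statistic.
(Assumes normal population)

df = n - 1 = 40
χ² = (n-1)s²/σ₀² = 40×30.98/28 = 44.2571
Critical values: χ²_{0.975,40} = 24.433, χ²_{0.025,40} = 59.342
Rejection region: χ² < 24.433 or χ² > 59.342
Decision: fail to reject H₀

Answer: χ² = 44.2571, fail to reject H₀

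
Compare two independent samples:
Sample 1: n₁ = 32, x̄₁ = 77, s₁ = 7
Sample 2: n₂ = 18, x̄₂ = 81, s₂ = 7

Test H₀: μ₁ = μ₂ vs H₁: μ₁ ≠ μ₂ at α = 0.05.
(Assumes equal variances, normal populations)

Pooled variance: s²_p = [31×7² + 17×7²]/(48) = 49.0000
s_p = 7.0000
SE = s_p×√(1/n₁ + 1/n₂) = 7.0000×√(1/32 + 1/18) = 2.0624
t = (x̄₁ - x̄₂)/SE = (77 - 81)/2.0624 = -1.9395
df = 48, t-critical = ±2.011
Decision: fail to reject H₀

Answer: t = -1.9395, fail to reject H₀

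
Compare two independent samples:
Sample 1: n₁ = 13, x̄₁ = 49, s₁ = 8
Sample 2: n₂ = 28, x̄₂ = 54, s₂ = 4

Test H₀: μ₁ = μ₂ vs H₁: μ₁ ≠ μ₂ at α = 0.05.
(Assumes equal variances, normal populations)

Answer: t = -2.6857, reject H₀

Derivation:
Pooled variance: s²_p = [12×8² + 27×4²]/(39) = 30.7692
s_p = 5.5470
SE = s_p×√(1/n₁ + 1/n₂) = 5.5470×√(1/13 + 1/28) = 1.8617
t = (x̄₁ - x̄₂)/SE = (49 - 54)/1.8617 = -2.6857
df = 39, t-critical = ±2.023
Decision: reject H₀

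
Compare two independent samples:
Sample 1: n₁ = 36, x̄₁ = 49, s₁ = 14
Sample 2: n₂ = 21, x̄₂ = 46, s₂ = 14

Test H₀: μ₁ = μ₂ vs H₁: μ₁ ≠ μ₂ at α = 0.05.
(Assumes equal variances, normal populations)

Pooled variance: s²_p = [35×14² + 20×14²]/(55) = 196.0000
s_p = 14.0000
SE = s_p×√(1/n₁ + 1/n₂) = 14.0000×√(1/36 + 1/21) = 3.8442
t = (x̄₁ - x̄₂)/SE = (49 - 46)/3.8442 = 0.7804
df = 55, t-critical = ±2.004
Decision: fail to reject H₀

Answer: t = 0.7804, fail to reject H₀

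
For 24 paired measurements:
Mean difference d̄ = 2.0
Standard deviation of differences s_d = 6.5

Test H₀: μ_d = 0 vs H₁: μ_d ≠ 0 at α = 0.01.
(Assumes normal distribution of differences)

df = n - 1 = 23
SE = s_d/√n = 6.5/√24 = 1.3268
t = d̄/SE = 2.0/1.3268 = 1.5074
Critical value: t_{0.005,23} = ±2.807
p-value ≈ 0.1453
Decision: fail to reject H₀

Answer: t = 1.5074, fail to reject H₀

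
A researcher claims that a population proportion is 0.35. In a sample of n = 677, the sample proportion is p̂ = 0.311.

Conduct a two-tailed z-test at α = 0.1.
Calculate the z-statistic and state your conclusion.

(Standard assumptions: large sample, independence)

H₀: p = 0.35, H₁: p ≠ 0.35
Standard error: SE = √(p₀(1-p₀)/n) = √(0.35×0.65/677) = 0.018331
z-statistic: z = (p̂ - p₀)/SE = (0.311 - 0.35)/0.018331 = -2.1275
Critical value: z_0.05 = ±1.645
p-value = 0.0334
Decision: reject H₀ at α = 0.1

Answer: z = -2.1275, reject H₀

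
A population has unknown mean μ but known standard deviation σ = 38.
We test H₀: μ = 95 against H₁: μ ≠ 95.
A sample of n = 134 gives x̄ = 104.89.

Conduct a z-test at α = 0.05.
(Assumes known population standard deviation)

Standard error: SE = σ/√n = 38/√134 = 3.2827
z-statistic: z = (x̄ - μ₀)/SE = (104.89 - 95)/3.2827 = 3.0128
Critical value: ±1.960
p-value = 0.0026
Decision: reject H₀

Answer: z = 3.0128, reject H₀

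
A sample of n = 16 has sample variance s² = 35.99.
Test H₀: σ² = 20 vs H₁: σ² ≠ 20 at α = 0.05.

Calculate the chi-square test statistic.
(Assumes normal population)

df = n - 1 = 15
χ² = (n-1)s²/σ₀² = 15×35.99/20 = 26.9925
Critical values: χ²_{0.975,15} = 6.262, χ²_{0.025,15} = 27.488
Rejection region: χ² < 6.262 or χ² > 27.488
Decision: fail to reject H₀

Answer: χ² = 26.9925, fail to reject H₀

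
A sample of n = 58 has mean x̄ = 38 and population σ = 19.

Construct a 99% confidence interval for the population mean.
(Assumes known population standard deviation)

Answer: (31.5734, 44.4266)

Derivation:
Confidence level: 99%, α = 0.01
z_0.005 = 2.576
SE = σ/√n = 19/√58 = 2.4948
Margin of error = 2.576 × 2.4948 = 6.4266
CI: x̄ ± margin = 38 ± 6.4266
CI: (31.5734, 44.4266)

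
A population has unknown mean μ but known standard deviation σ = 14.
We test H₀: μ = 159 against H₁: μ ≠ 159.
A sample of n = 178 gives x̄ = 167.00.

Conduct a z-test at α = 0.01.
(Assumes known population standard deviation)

Answer: z = 7.6241, reject H₀

Derivation:
Standard error: SE = σ/√n = 14/√178 = 1.0493
z-statistic: z = (x̄ - μ₀)/SE = (167.00 - 159)/1.0493 = 7.6241
Critical value: ±2.576
p-value < 0.0001
Decision: reject H₀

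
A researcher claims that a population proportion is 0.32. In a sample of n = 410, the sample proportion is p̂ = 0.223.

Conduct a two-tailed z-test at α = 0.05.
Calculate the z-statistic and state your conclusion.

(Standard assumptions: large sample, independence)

Answer: z = -4.2104, reject H₀

Derivation:
H₀: p = 0.32, H₁: p ≠ 0.32
Standard error: SE = √(p₀(1-p₀)/n) = √(0.32×0.68/410) = 0.023038
z-statistic: z = (p̂ - p₀)/SE = (0.223 - 0.32)/0.023038 = -4.2104
Critical value: z_0.025 = ±1.960
p-value < 0.0001
Decision: reject H₀ at α = 0.05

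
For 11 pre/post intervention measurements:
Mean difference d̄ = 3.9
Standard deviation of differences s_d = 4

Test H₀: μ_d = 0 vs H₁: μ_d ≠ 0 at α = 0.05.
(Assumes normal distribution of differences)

df = n - 1 = 10
SE = s_d/√n = 4/√11 = 1.2060
t = d̄/SE = 3.9/1.2060 = 3.2338
Critical value: t_{0.025,10} = ±2.228
p-value ≈ 0.0090
Decision: reject H₀

Answer: t = 3.2338, reject H₀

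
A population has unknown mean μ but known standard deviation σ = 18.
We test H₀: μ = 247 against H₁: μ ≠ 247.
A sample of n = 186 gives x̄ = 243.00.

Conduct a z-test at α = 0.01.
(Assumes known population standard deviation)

Answer: z = -3.0308, reject H₀

Derivation:
Standard error: SE = σ/√n = 18/√186 = 1.3198
z-statistic: z = (x̄ - μ₀)/SE = (243.00 - 247)/1.3198 = -3.0308
Critical value: ±2.576
p-value = 0.0024
Decision: reject H₀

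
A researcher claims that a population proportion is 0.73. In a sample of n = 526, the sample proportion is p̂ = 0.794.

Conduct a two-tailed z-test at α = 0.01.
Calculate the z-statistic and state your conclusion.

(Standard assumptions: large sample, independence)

Answer: z = 3.3061, reject H₀

Derivation:
H₀: p = 0.73, H₁: p ≠ 0.73
Standard error: SE = √(p₀(1-p₀)/n) = √(0.73×0.27/526) = 0.019358
z-statistic: z = (p̂ - p₀)/SE = (0.794 - 0.73)/0.019358 = 3.3061
Critical value: z_0.005 = ±2.576
p-value = 0.0009
Decision: reject H₀ at α = 0.01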